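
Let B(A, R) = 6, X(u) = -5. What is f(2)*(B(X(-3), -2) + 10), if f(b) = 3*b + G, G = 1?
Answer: 112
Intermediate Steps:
f(b) = 1 + 3*b (f(b) = 3*b + 1 = 1 + 3*b)
f(2)*(B(X(-3), -2) + 10) = (1 + 3*2)*(6 + 10) = (1 + 6)*16 = 7*16 = 112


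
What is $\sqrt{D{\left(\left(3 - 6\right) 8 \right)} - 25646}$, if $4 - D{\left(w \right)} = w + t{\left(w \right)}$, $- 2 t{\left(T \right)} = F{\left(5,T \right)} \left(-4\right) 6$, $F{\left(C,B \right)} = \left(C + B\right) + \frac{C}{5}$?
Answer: $i \sqrt{25402} \approx 159.38 i$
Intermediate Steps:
$F{\left(C,B \right)} = B + \frac{6 C}{5}$ ($F{\left(C,B \right)} = \left(B + C\right) + C \frac{1}{5} = \left(B + C\right) + \frac{C}{5} = B + \frac{6 C}{5}$)
$t{\left(T \right)} = 72 + 12 T$ ($t{\left(T \right)} = - \frac{\left(T + \frac{6}{5} \cdot 5\right) \left(-4\right) 6}{2} = - \frac{\left(T + 6\right) \left(-4\right) 6}{2} = - \frac{\left(6 + T\right) \left(-4\right) 6}{2} = - \frac{\left(-24 - 4 T\right) 6}{2} = - \frac{-144 - 24 T}{2} = 72 + 12 T$)
$D{\left(w \right)} = -68 - 13 w$ ($D{\left(w \right)} = 4 - \left(w + \left(72 + 12 w\right)\right) = 4 - \left(72 + 13 w\right) = -68 - 13 w$)
$\sqrt{D{\left(\left(3 - 6\right) 8 \right)} - 25646} = \sqrt{\left(-68 - 13 \left(3 - 6\right) 8\right) - 25646} = \sqrt{\left(-68 - 13 \left(\left(-3\right) 8\right)\right) - 25646} = \sqrt{\left(-68 - -312\right) - 25646} = \sqrt{\left(-68 + 312\right) - 25646} = \sqrt{244 - 25646} = \sqrt{-25402} = i \sqrt{25402}$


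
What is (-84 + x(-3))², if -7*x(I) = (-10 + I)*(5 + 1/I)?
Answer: 51076/9 ≈ 5675.1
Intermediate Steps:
x(I) = -(-10 + I)*(5 + 1/I)/7
(-84 + x(-3))² = (-84 + (⅐)*(10 - 1*(-3)*(-49 + 5*(-3)))/(-3))² = (-84 + (⅐)*(-⅓)*(10 - 1*(-3)*(-49 - 15)))² = (-84 + (⅐)*(-⅓)*(10 - 1*(-3)*(-64)))² = (-84 + (⅐)*(-⅓)*(10 - 192))² = (-84 + (⅐)*(-⅓)*(-182))² = (-84 + 26/3)² = (-226/3)² = 51076/9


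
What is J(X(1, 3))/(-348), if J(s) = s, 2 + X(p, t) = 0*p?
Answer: 1/174 ≈ 0.0057471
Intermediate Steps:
X(p, t) = -2 (X(p, t) = -2 + 0*p = -2 + 0 = -2)
J(X(1, 3))/(-348) = -2/(-348) = -2*(-1/348) = 1/174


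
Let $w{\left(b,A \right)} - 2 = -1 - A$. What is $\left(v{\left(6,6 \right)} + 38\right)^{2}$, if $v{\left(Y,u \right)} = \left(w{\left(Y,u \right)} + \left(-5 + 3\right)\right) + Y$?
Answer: $1369$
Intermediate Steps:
$w{\left(b,A \right)} = 1 - A$ ($w{\left(b,A \right)} = 2 - \left(1 + A\right) = 1 - A$)
$v{\left(Y,u \right)} = -1 + Y - u$ ($v{\left(Y,u \right)} = \left(\left(1 - u\right) + \left(-5 + 3\right)\right) + Y = \left(\left(1 - u\right) - 2\right) + Y = \left(-1 - u\right) + Y = -1 + Y - u$)
$\left(v{\left(6,6 \right)} + 38\right)^{2} = \left(\left(-1 + 6 - 6\right) + 38\right)^{2} = \left(-1 + 38\right)^{2} = 37^{2} = 1369$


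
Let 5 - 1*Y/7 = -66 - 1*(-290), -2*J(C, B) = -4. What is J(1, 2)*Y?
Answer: -3066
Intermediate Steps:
J(C, B) = 2 (J(C, B) = -1/2*(-4) = 2)
Y = -1533 (Y = 35 - 7*(-66 - 1*(-290)) = 35 - 7*(-66 + 290) = 35 - 7*224 = 35 - 1568 = -1533)
J(1, 2)*Y = 2*(-1533) = -3066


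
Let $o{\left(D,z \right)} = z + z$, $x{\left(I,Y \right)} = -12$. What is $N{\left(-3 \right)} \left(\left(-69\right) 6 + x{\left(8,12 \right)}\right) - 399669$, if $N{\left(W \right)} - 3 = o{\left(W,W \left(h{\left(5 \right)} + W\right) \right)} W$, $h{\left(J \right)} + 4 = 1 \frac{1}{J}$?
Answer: $- \frac{1744023}{5} \approx -3.488 \cdot 10^{5}$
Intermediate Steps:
$h{\left(J \right)} = -4 + \frac{1}{J}$ ($h{\left(J \right)} = -4 + 1 \frac{1}{J} = -4 + \frac{1}{J}$)
$o{\left(D,z \right)} = 2 z$
$N{\left(W \right)} = 3 + 2 W^{2} \left(- \frac{19}{5} + W\right)$ ($N{\left(W \right)} = 3 + 2 W \left(\left(-4 + \frac{1}{5}\right) + W\right) W = 3 + 2 W \left(- \frac{19}{5} + W\right) W = 3 + 2 W^{2} \left(- \frac{19}{5} + W\right)$)
$N{\left(-3 \right)} \left(\left(-69\right) 6 + x{\left(8,12 \right)}\right) - 399669 = \left(3 + \left(-3\right)^{2} \left(- \frac{38}{5} + 2 \left(-3\right)\right)\right) \left(\left(-69\right) 6 - 12\right) - 399669 = \left(3 + 9 \left(- \frac{38}{5} - 6\right)\right) \left(-414 - 12\right) - 399669 = \left(3 + 9 \left(- \frac{68}{5}\right)\right) \left(-426\right) - 399669 = \left(3 - \frac{612}{5}\right) \left(-426\right) - 399669 = \left(- \frac{597}{5}\right) \left(-426\right) - 399669 = \frac{254322}{5} - 399669 = - \frac{1744023}{5}$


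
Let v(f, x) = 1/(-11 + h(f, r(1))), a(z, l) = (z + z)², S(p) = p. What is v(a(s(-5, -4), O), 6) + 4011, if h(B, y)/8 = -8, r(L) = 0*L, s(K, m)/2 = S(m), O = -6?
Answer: 300824/75 ≈ 4011.0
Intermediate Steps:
s(K, m) = 2*m
a(z, l) = 4*z² (a(z, l) = (2*z)² = 4*z²)
r(L) = 0
h(B, y) = -64 (h(B, y) = 8*(-8) = -64)
v(f, x) = -1/75 (v(f, x) = 1/(-11 - 64) = 1/(-75) = -1/75)
v(a(s(-5, -4), O), 6) + 4011 = -1/75 + 4011 = 300824/75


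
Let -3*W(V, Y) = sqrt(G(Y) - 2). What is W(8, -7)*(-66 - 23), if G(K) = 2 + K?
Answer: 89*I*sqrt(7)/3 ≈ 78.491*I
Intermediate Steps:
W(V, Y) = -sqrt(Y)/3 (W(V, Y) = -sqrt((2 + Y) - 2)/3 = -sqrt(Y)/3)
W(8, -7)*(-66 - 23) = (-I*sqrt(7)/3)*(-66 - 23) = -I*sqrt(7)/3*(-89) = 89*I*sqrt(7)/3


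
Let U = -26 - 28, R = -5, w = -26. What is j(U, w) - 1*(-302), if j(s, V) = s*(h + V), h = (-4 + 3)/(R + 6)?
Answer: 1760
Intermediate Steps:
U = -54
h = -1 (h = (-4 + 3)/(-5 + 6) = -1/1 = -1*1 = -1)
j(s, V) = s*(-1 + V)
j(U, w) - 1*(-302) = -54*(-1 - 26) - 1*(-302) = -54*(-27) + 302 = 1458 + 302 = 1760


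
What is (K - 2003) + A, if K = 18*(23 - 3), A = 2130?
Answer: 487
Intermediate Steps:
K = 360 (K = 18*20 = 360)
(K - 2003) + A = (360 - 2003) + 2130 = -1643 + 2130 = 487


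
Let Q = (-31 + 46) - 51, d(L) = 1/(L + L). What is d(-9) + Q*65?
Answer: -42121/18 ≈ -2340.1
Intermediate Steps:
d(L) = 1/(2*L)
Q = -36 (Q = 15 - 51 = -36)
d(-9) + Q*65 = (1/2)/(-9) - 36*65 = (1/2)*(-1/9) - 2340 = -1/18 - 2340 = -42121/18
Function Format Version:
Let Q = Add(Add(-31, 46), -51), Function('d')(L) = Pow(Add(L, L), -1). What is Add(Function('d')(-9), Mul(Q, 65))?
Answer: Rational(-42121, 18) ≈ -2340.1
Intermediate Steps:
Function('d')(L) = Mul(Rational(1, 2), Pow(L, -1)) (Function('d')(L) = Pow(Mul(2, L), -1) = Mul(Rational(1, 2), Pow(L, -1)))
Q = -36 (Q = Add(15, -51) = -36)
Add(Function('d')(-9), Mul(Q, 65)) = Add(Mul(Rational(1, 2), Pow(-9, -1)), Mul(-36, 65)) = Add(Mul(Rational(1, 2), Rational(-1, 9)), -2340) = Add(Rational(-1, 18), -2340) = Rational(-42121, 18)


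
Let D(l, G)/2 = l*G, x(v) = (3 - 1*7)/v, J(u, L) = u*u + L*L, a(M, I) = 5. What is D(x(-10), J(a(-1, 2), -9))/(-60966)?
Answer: -212/152415 ≈ -0.0013909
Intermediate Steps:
J(u, L) = L**2 + u**2 (J(u, L) = u**2 + L**2 = L**2 + u**2)
x(v) = -4/v (x(v) = (3 - 7)/v = -4/v)
D(l, G) = 2*G*l (D(l, G) = 2*(l*G) = 2*(G*l) = 2*G*l)
D(x(-10), J(a(-1, 2), -9))/(-60966) = (2*((-9)**2 + 5**2)*(-4/(-10)))/(-60966) = (2*(81 + 25)*(-4*(-1/10)))*(-1/60966) = (2*106*(2/5))*(-1/60966) = (424/5)*(-1/60966) = -212/152415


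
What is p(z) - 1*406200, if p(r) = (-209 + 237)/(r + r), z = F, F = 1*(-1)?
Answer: -406214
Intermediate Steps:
F = -1
z = -1
p(r) = 14/r (p(r) = 28/((2*r)) = 28*(1/(2*r)) = 14/r)
p(z) - 1*406200 = 14/(-1) - 1*406200 = 14*(-1) - 406200 = -14 - 406200 = -406214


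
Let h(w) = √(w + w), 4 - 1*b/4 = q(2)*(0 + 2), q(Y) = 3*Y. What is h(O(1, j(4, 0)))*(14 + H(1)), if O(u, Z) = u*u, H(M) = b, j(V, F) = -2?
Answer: -18*√2 ≈ -25.456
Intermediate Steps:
b = -32 (b = 16 - 4*3*2*(0 + 2) = 16 - 24*2 = 16 - 4*12 = 16 - 48 = -32)
H(M) = -32
O(u, Z) = u²
h(w) = √2*√w (h(w) = √(2*w) = √2*√w)
h(O(1, j(4, 0)))*(14 + H(1)) = (√2*√(1²))*(14 - 32) = (√2*√1)*(-18) = (√2*1)*(-18) = √2*(-18) = -18*√2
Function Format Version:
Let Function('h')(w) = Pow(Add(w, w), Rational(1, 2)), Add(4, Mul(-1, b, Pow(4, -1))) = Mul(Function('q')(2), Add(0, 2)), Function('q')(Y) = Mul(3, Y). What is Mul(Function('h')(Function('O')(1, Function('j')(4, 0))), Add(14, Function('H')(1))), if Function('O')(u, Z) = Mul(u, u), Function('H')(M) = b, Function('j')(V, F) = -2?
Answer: Mul(-18, Pow(2, Rational(1, 2))) ≈ -25.456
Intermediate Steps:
b = -32 (b = Add(16, Mul(-4, Mul(Mul(3, 2), Add(0, 2)))) = Add(16, Mul(-4, Mul(6, 2))) = Add(16, Mul(-4, 12)) = Add(16, -48) = -32)
Function('H')(M) = -32
Function('O')(u, Z) = Pow(u, 2)
Function('h')(w) = Mul(Pow(2, Rational(1, 2)), Pow(w, Rational(1, 2))) (Function('h')(w) = Pow(Mul(2, w), Rational(1, 2)) = Mul(Pow(2, Rational(1, 2)), Pow(w, Rational(1, 2))))
Mul(Function('h')(Function('O')(1, Function('j')(4, 0))), Add(14, Function('H')(1))) = Mul(Mul(Pow(2, Rational(1, 2)), Pow(Pow(1, 2), Rational(1, 2))), Add(14, -32)) = Mul(Mul(Pow(2, Rational(1, 2)), Pow(1, Rational(1, 2))), -18) = Mul(Mul(Pow(2, Rational(1, 2)), 1), -18) = Mul(Pow(2, Rational(1, 2)), -18) = Mul(-18, Pow(2, Rational(1, 2)))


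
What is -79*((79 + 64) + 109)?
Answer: -19908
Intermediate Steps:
-79*((79 + 64) + 109) = -79*(143 + 109) = -79*252 = -19908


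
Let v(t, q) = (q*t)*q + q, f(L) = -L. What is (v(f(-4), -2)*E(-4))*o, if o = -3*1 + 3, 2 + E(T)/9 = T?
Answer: 0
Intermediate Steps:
E(T) = -18 + 9*T
v(t, q) = q + t*q² (v(t, q) = t*q² + q = q + t*q²)
o = 0 (o = -3 + 3 = 0)
(v(f(-4), -2)*E(-4))*o = ((-2*(1 - (-2)*(-4)))*(-18 + 9*(-4)))*0 = ((-2*(1 - 2*4))*(-18 - 36))*0 = (-2*(1 - 8)*(-54))*0 = (-2*(-7)*(-54))*0 = (14*(-54))*0 = -756*0 = 0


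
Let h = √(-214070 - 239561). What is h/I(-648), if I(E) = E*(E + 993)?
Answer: -I*√453631/223560 ≈ -0.0030127*I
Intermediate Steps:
I(E) = E*(993 + E)
h = I*√453631 (h = √(-453631) = I*√453631 ≈ 673.52*I)
h/I(-648) = (I*√453631)/((-648*(993 - 648))) = (I*√453631)/((-648*345)) = (I*√453631)/(-223560) = (I*√453631)*(-1/223560) = -I*√453631/223560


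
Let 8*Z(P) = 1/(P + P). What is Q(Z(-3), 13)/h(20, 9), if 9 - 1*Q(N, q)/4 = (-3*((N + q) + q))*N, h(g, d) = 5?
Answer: 1133/192 ≈ 5.9010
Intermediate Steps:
Z(P) = 1/(16*P) (Z(P) = 1/(8*(P + P)) = 1/(8*((2*P))) = (1/(2*P))/8 = 1/(16*P))
Q(N, q) = 36 - 4*N*(-6*q - 3*N) (Q(N, q) = 36 - 4*(-3*((N + q) + q))*N = 36 - 4*(-3*(N + 2*q))*N = 36 - 4*(-6*q - 3*N)*N = 36 - 4*N*(-6*q - 3*N))
Q(Z(-3), 13)/h(20, 9) = (36 + 12*((1/16)/(-3))² + 24*((1/16)/(-3))*13)/5 = (36 + 12*((1/16)*(-⅓))² + 24*((1/16)*(-⅓))*13)*(⅕) = (36 + 12*(-1/48)² + 24*(-1/48)*13)*(⅕) = (36 + 12*(1/2304) - 13/2)*(⅕) = (36 + 1/192 - 13/2)*(⅕) = (5665/192)*(⅕) = 1133/192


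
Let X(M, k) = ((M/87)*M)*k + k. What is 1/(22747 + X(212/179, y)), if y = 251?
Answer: 2787567/64119746810 ≈ 4.3474e-5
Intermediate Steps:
X(M, k) = k + k*M**2/87 (X(M, k) = ((M*(1/87))*M)*k + k = ((M/87)*M)*k + k = (M**2/87)*k + k = k*M**2/87 + k = k + k*M**2/87)
1/(22747 + X(212/179, y)) = 1/(22747 + (1/87)*251*(87 + (212/179)**2)) = 1/(22747 + (1/87)*251*(87 + 44944/32041)) = 1/(22747 + (1/87)*251*(2832511/32041)) = 1/(22747 + 710960261/2787567) = 1/(64119746810/2787567) = 2787567/64119746810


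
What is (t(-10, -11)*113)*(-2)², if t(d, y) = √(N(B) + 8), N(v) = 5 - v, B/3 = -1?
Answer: 1808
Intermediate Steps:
B = -3 (B = 3*(-1) = -3)
t(d, y) = 4 (t(d, y) = √((5 - 1*(-3)) + 8) = √((5 + 3) + 8) = √(8 + 8) = √16 = 4)
(t(-10, -11)*113)*(-2)² = (4*113)*(-2)² = 452*4 = 1808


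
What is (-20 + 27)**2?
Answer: 49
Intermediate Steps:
(-20 + 27)**2 = 7**2 = 49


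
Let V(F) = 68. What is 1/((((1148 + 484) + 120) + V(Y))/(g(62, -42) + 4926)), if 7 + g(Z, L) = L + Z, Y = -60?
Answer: 4939/1820 ≈ 2.7137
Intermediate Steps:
g(Z, L) = -7 + L + Z (g(Z, L) = -7 + (L + Z) = -7 + L + Z)
1/((((1148 + 484) + 120) + V(Y))/(g(62, -42) + 4926)) = 1/((((1148 + 484) + 120) + 68)/((-7 - 42 + 62) + 4926)) = 1/(((1632 + 120) + 68)/(13 + 4926)) = 1/((1752 + 68)/4939) = 1/(1820*(1/4939)) = 1/(1820/4939) = 4939/1820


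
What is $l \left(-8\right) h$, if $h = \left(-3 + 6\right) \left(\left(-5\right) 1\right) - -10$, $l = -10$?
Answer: $-400$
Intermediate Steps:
$h = -5$ ($h = 3 \left(-5\right) + 10 = -15 + 10 = -5$)
$l \left(-8\right) h = \left(-10\right) \left(-8\right) \left(-5\right) = 80 \left(-5\right) = -400$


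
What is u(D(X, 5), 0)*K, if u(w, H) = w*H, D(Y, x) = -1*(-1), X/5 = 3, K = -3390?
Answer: 0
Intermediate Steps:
X = 15 (X = 5*3 = 15)
D(Y, x) = 1
u(w, H) = H*w
u(D(X, 5), 0)*K = (0*1)*(-3390) = 0*(-3390) = 0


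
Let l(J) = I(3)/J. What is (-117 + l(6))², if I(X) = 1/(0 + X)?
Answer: 4431025/324 ≈ 13676.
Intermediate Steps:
I(X) = 1/X
l(J) = 1/(3*J)
(-117 + l(6))² = (-117 + (⅓)/6)² = (-117 + (⅓)*(⅙))² = (-117 + 1/18)² = (-2105/18)² = 4431025/324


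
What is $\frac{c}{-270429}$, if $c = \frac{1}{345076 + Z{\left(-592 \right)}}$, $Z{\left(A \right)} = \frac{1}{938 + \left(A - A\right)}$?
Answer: $- \frac{938}{87532807302981} \approx -1.0716 \cdot 10^{-11}$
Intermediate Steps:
$Z{\left(A \right)} = \frac{1}{938}$ ($Z{\left(A \right)} = \frac{1}{938 + 0} = \frac{1}{938}$)
$c = \frac{938}{323681289}$ ($c = \frac{1}{345076 + \frac{1}{938}} = \frac{1}{\frac{323681289}{938}} = \frac{938}{323681289} \approx 2.8979 \cdot 10^{-6}$)
$\frac{c}{-270429} = \frac{938}{323681289 \left(-270429\right)} = \frac{938}{323681289} \left(- \frac{1}{270429}\right) = - \frac{938}{87532807302981}$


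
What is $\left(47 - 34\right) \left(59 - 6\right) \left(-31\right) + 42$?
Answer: $-21317$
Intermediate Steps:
$\left(47 - 34\right) \left(59 - 6\right) \left(-31\right) + 42 = 13 \left(59 - 6\right) \left(-31\right) + 42 = 13 \cdot 53 \left(-31\right) + 42 = 689 \left(-31\right) + 42 = -21359 + 42 = -21317$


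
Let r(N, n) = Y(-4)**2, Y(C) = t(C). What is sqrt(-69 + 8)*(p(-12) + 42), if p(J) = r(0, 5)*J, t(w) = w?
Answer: -150*I*sqrt(61) ≈ -1171.5*I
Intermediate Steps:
Y(C) = C
r(N, n) = 16 (r(N, n) = (-4)**2 = 16)
p(J) = 16*J
sqrt(-69 + 8)*(p(-12) + 42) = sqrt(-69 + 8)*(16*(-12) + 42) = sqrt(-61)*(-192 + 42) = (I*sqrt(61))*(-150) = -150*I*sqrt(61)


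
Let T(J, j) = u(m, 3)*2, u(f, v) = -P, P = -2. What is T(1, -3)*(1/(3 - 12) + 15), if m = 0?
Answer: 536/9 ≈ 59.556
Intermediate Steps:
u(f, v) = 2 (u(f, v) = -1*(-2) = 2)
T(J, j) = 4 (T(J, j) = 2*2 = 4)
T(1, -3)*(1/(3 - 12) + 15) = 4*(1/(3 - 12) + 15) = 4*(1/(-9) + 15) = 4*(-⅑ + 15) = 4*(134/9) = 536/9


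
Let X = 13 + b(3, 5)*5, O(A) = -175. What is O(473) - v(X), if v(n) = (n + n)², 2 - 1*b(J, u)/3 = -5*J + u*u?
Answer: -45971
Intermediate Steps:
b(J, u) = 6 - 3*u² + 15*J (b(J, u) = 6 - 3*(-5*J + u*u) = 6 - 3*(-5*J + u²) = 6 - 3*(u² - 5*J) = 6 + (-3*u² + 15*J) = 6 - 3*u² + 15*J)
X = -107 (X = 13 + (6 - 3*5² + 15*3)*5 = 13 + (6 - 3*25 + 45)*5 = 13 + (6 - 75 + 45)*5 = 13 - 24*5 = 13 - 120 = -107)
v(n) = 4*n² (v(n) = (2*n)² = 4*n²)
O(473) - v(X) = -175 - 4*(-107)² = -175 - 4*11449 = -175 - 1*45796 = -175 - 45796 = -45971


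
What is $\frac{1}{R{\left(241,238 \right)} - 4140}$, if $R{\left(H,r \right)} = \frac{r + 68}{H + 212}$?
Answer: $- \frac{151}{625038} \approx -0.00024159$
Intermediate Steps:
$R{\left(H,r \right)} = \frac{68 + r}{212 + H}$
$\frac{1}{R{\left(241,238 \right)} - 4140} = \frac{1}{\frac{68 + 238}{212 + 241} - 4140} = \frac{1}{\frac{1}{453} \cdot 306 - 4140} = \frac{1}{\frac{102}{151} - 4140} = \frac{1}{- \frac{625038}{151}} = - \frac{151}{625038}$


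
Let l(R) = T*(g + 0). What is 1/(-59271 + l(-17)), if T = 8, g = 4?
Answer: -1/59239 ≈ -1.6881e-5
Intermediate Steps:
l(R) = 32 (l(R) = 8*(4 + 0) = 8*4 = 32)
1/(-59271 + l(-17)) = 1/(-59271 + 32) = 1/(-59239) = -1/59239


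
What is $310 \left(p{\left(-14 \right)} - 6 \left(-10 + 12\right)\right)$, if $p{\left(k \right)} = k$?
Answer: $-8060$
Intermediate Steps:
$310 \left(p{\left(-14 \right)} - 6 \left(-10 + 12\right)\right) = 310 \left(-14 - 6 \left(-10 + 12\right)\right) = 310 \left(-14 - 12\right) = 310 \left(-26\right) = -8060$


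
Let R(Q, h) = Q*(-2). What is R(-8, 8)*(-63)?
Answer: -1008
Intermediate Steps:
R(Q, h) = -2*Q
R(-8, 8)*(-63) = -2*(-8)*(-63) = 16*(-63) = -1008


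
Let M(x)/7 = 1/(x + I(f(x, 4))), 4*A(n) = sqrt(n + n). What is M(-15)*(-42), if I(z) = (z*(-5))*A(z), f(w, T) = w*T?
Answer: 98/15005 + 196*I*sqrt(30)/3001 ≈ 0.0065312 + 0.35773*I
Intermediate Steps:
A(n) = sqrt(2)*sqrt(n)/4 (A(n) = sqrt(n + n)/4 = sqrt(2*n)/4 = (sqrt(2)*sqrt(n))/4 = sqrt(2)*sqrt(n)/4)
f(w, T) = T*w
I(z) = -5*sqrt(2)*z**(3/2)/4 (I(z) = (z*(-5))*(sqrt(2)*sqrt(z)/4) = (-5*z)*(sqrt(2)*sqrt(z)/4) = -5*sqrt(2)*z**(3/2)/4)
M(x) = 7/(x - 10*sqrt(2)*x**(3/2)) (M(x) = 7/(x - 5*sqrt(2)*(4*x)**(3/2)/4) = 7/(x - 5*sqrt(2)*8*x**(3/2)/4) = 7/(x - 10*sqrt(2)*x**(3/2)))
M(-15)*(-42) = (7/(-15 - 10*sqrt(2)*(-15)**(3/2)))*(-42) = (7/(-15 - 10*sqrt(2)*(-15*I*sqrt(15))))*(-42) = (7/(-15 + 150*I*sqrt(30)))*(-42) = -294/(-15 + 150*I*sqrt(30))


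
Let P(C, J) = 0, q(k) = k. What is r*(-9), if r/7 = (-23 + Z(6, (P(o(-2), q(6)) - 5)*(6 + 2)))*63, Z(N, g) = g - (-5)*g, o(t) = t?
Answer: 1043847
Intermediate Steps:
Z(N, g) = 6*g (Z(N, g) = g + 5*g = 6*g)
r = -115983 (r = 7*((-23 + 6*((0 - 5)*(6 + 2)))*63) = 7*((-23 + 6*(-5*8))*63) = 7*((-23 + 6*(-40))*63) = 7*((-23 - 240)*63) = 7*(-263*63) = 7*(-16569) = -115983)
r*(-9) = -115983*(-9) = 1043847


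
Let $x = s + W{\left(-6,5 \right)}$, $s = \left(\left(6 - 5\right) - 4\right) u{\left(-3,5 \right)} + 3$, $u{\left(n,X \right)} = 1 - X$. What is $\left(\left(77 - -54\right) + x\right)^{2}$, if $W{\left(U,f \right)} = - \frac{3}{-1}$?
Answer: $22201$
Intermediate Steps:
$W{\left(U,f \right)} = 3$ ($W{\left(U,f \right)} = \left(-3\right) \left(-1\right) = 3$)
$s = 15$ ($s = \left(\left(6 - 5\right) - 4\right) \left(1 - 5\right) + 3 = \left(1 - 4\right) \left(1 - 5\right) + 3 = \left(-3\right) \left(-4\right) + 3 = 12 + 3 = 15$)
$x = 18$ ($x = 15 + 3 = 18$)
$\left(\left(77 - -54\right) + x\right)^{2} = \left(\left(77 - -54\right) + 18\right)^{2} = \left(\left(77 + 54\right) + 18\right)^{2} = \left(131 + 18\right)^{2} = 149^{2} = 22201$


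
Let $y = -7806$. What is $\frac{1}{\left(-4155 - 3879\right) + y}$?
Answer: $- \frac{1}{15840} \approx -6.3131 \cdot 10^{-5}$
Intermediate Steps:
$\frac{1}{\left(-4155 - 3879\right) + y} = \frac{1}{\left(-4155 - 3879\right) - 7806} = \frac{1}{-8034 - 7806} = \frac{1}{-15840} = - \frac{1}{15840}$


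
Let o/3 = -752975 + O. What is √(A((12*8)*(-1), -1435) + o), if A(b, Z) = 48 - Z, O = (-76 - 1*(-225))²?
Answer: 7*I*√44711 ≈ 1480.1*I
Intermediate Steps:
O = 22201 (O = (-76 + 225)² = 149² = 22201)
o = -2192322 (o = 3*(-752975 + 22201) = 3*(-730774) = -2192322)
√(A((12*8)*(-1), -1435) + o) = √((48 - 1*(-1435)) - 2192322) = √((48 + 1435) - 2192322) = √(1483 - 2192322) = √(-2190839) = 7*I*√44711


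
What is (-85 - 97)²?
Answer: 33124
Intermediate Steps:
(-85 - 97)² = (-182)² = 33124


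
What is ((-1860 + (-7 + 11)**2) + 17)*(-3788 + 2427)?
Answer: 2486547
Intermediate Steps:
((-1860 + (-7 + 11)**2) + 17)*(-3788 + 2427) = ((-1860 + 4**2) + 17)*(-1361) = ((-1860 + 16) + 17)*(-1361) = (-1844 + 17)*(-1361) = -1827*(-1361) = 2486547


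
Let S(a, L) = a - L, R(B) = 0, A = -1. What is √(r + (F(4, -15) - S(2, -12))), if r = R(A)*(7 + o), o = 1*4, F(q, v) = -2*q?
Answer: I*√22 ≈ 4.6904*I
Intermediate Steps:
o = 4
r = 0 (r = 0*(7 + 4) = 0*11 = 0)
√(r + (F(4, -15) - S(2, -12))) = √(0 + (-2*4 - (2 - 1*(-12)))) = √(0 + (-8 - (2 + 12))) = √(0 + (-8 - 1*14)) = √(0 + (-8 - 14)) = √(0 - 22) = √(-22) = I*√22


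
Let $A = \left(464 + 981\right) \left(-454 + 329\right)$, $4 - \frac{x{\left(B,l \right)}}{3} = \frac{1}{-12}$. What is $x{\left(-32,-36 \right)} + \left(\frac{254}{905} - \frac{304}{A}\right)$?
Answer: $\frac{1638886221}{130772500} \approx 12.532$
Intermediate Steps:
$x{\left(B,l \right)} = \frac{49}{4}$ ($x{\left(B,l \right)} = 12 - \frac{3}{-12} = 12 - - \frac{1}{4} = 12 + \frac{1}{4} = \frac{49}{4}$)
$A = -180625$ ($A = 1445 \left(-125\right) = -180625$)
$x{\left(-32,-36 \right)} + \left(\frac{254}{905} - \frac{304}{A}\right) = \frac{49}{4} + \left(\frac{254}{905} - \frac{304}{-180625}\right) = \frac{49}{4} + \left(254 \cdot \frac{1}{905} - - \frac{304}{180625}\right) = \frac{49}{4} + \left(\frac{254}{905} + \frac{304}{180625}\right) = \frac{49}{4} + \frac{9230774}{32693125} = \frac{1638886221}{130772500}$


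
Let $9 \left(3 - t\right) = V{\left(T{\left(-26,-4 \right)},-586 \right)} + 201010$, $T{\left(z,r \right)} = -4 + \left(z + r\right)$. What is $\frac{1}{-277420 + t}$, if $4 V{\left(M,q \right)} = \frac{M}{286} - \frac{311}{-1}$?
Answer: $- \frac{1287}{385791223} \approx -3.336 \cdot 10^{-6}$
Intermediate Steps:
$T{\left(z,r \right)} = -4 + r + z$ ($T{\left(z,r \right)} = -4 + \left(r + z\right) = -4 + r + z$)
$V{\left(M,q \right)} = \frac{311}{4} + \frac{M}{1144}$ ($V{\left(M,q \right)} = \frac{\frac{M}{286} - \frac{311}{-1}}{4} = \frac{M \frac{1}{286} - -311}{4} = \frac{\frac{M}{286} + 311}{4} = \frac{311 + \frac{M}{286}}{4} = \frac{311}{4} + \frac{M}{1144}$)
$t = - \frac{28751683}{1287}$ ($t = 3 - \frac{\left(\frac{311}{4} + \frac{-4 - 4 - 26}{1144}\right) + 201010}{9} = 3 - \frac{\left(\frac{311}{4} + \frac{1}{1144} \left(-34\right)\right) + 201010}{9} = 3 - \frac{\left(\frac{311}{4} - \frac{17}{572}\right) + 201010}{9} = 3 - \frac{\frac{11114}{143} + 201010}{9} = 3 - \frac{28755544}{1287} = - \frac{28751683}{1287} \approx -22340.0$)
$\frac{1}{-277420 + t} = \frac{1}{-277420 - \frac{28751683}{1287}} = \frac{1}{- \frac{385791223}{1287}} = - \frac{1287}{385791223}$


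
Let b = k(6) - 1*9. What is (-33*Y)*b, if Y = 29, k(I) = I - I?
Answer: 8613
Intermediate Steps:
k(I) = 0
b = -9 (b = 0 - 1*9 = 0 - 9 = -9)
(-33*Y)*b = -33*29*(-9) = -957*(-9) = 8613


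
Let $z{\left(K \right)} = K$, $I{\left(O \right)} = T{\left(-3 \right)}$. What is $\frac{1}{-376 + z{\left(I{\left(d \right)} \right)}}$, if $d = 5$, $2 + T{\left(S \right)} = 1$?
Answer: $- \frac{1}{377} \approx -0.0026525$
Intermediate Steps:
$T{\left(S \right)} = -1$ ($T{\left(S \right)} = -2 + 1 = -1$)
$I{\left(O \right)} = -1$
$\frac{1}{-376 + z{\left(I{\left(d \right)} \right)}} = \frac{1}{-376 - 1} = \frac{1}{-377} = - \frac{1}{377}$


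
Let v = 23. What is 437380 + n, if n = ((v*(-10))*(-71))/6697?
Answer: 2929150190/6697 ≈ 4.3738e+5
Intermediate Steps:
n = 16330/6697 (n = ((23*(-10))*(-71))/6697 = -230*(-71)*(1/6697) = 16330*(1/6697) = 16330/6697 ≈ 2.4384)
437380 + n = 437380 + 16330/6697 = 2929150190/6697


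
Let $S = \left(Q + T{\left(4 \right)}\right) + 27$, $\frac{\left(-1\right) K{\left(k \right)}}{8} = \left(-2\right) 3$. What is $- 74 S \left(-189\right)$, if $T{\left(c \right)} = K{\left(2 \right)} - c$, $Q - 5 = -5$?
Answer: $993006$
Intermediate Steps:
$Q = 0$ ($Q = 5 - 5 = 0$)
$K{\left(k \right)} = 48$ ($K{\left(k \right)} = - 8 \left(\left(-2\right) 3\right) = \left(-8\right) \left(-6\right) = 48$)
$T{\left(c \right)} = 48 - c$
$S = 71$ ($S = \left(0 + \left(48 - 4\right)\right) + 27 = \left(0 + 44\right) + 27 = 44 + 27 = 71$)
$- 74 S \left(-189\right) = \left(-74\right) 71 \left(-189\right) = \left(-5254\right) \left(-189\right) = 993006$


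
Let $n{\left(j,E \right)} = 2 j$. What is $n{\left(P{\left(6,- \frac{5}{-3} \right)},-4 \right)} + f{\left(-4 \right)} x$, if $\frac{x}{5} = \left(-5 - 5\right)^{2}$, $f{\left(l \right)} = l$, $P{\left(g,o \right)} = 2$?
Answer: $-1996$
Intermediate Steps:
$x = 500$ ($x = 5 \left(-5 - 5\right)^{2} = 5 \left(-10\right)^{2} = 5 \cdot 100 = 500$)
$n{\left(P{\left(6,- \frac{5}{-3} \right)},-4 \right)} + f{\left(-4 \right)} x = 2 \cdot 2 - 2000 = 4 - 2000 = -1996$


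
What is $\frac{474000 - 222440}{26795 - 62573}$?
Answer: $- \frac{125780}{17889} \approx -7.0311$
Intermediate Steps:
$\frac{474000 - 222440}{26795 - 62573} = \frac{251560}{-35778} = 251560 \left(- \frac{1}{35778}\right) = - \frac{125780}{17889}$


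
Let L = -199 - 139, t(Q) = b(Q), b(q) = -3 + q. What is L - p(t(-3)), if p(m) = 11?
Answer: -349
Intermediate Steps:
t(Q) = -3 + Q
L = -338
L - p(t(-3)) = -338 - 1*11 = -338 - 11 = -349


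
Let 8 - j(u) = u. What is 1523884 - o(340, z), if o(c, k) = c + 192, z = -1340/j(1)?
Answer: 1523352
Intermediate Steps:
j(u) = 8 - u
z = -1340/7 (z = -1340/(8 - 1*1) = -1340/(8 - 1) = -1340/7 ≈ -191.43)
o(c, k) = 192 + c
1523884 - o(340, z) = 1523884 - (192 + 340) = 1523884 - 1*532 = 1523884 - 532 = 1523352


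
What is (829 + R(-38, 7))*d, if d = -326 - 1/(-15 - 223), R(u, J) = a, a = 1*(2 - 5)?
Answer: -4577633/17 ≈ -2.6927e+5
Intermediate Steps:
a = -3 (a = 1*(-3) = -3)
R(u, J) = -3
d = -77587/238 (d = -326 - 1/(-238) = -326 - 1*(-1/238) = -326 + 1/238 = -77587/238 ≈ -326.00)
(829 + R(-38, 7))*d = (829 - 3)*(-77587/238) = 826*(-77587/238) = -4577633/17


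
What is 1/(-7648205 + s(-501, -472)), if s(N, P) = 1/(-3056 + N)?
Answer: -3557/27204665186 ≈ -1.3075e-7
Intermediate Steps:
1/(-7648205 + s(-501, -472)) = 1/(-7648205 + 1/(-3056 - 501)) = 1/(-7648205 + 1/(-3557)) = 1/(-7648205 - 1/3557) = 1/(-27204665186/3557) = -3557/27204665186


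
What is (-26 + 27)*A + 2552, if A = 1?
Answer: 2553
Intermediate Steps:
(-26 + 27)*A + 2552 = (-26 + 27)*1 + 2552 = 1*1 + 2552 = 1 + 2552 = 2553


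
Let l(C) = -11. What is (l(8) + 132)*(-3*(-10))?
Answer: 3630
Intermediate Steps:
(l(8) + 132)*(-3*(-10)) = (-11 + 132)*(-3*(-10)) = 121*30 = 3630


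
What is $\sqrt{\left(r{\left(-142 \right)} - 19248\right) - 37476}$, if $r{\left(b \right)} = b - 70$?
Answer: $2 i \sqrt{14234} \approx 238.61 i$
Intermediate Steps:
$r{\left(b \right)} = -70 + b$
$\sqrt{\left(r{\left(-142 \right)} - 19248\right) - 37476} = \sqrt{\left(\left(-70 - 142\right) - 19248\right) - 37476} = \sqrt{\left(-212 - 19248\right) - 37476} = \sqrt{-19460 - 37476} = \sqrt{-56936} = 2 i \sqrt{14234}$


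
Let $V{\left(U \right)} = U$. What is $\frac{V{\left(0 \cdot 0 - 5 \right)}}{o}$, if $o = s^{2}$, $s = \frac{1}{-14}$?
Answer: $-980$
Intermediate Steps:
$s = - \frac{1}{14} \approx -0.071429$
$o = \frac{1}{196}$ ($o = \left(- \frac{1}{14}\right)^{2} = \frac{1}{196} \approx 0.005102$)
$\frac{V{\left(0 \cdot 0 - 5 \right)}}{o} = \left(0 \cdot 0 - 5\right) \frac{1}{\frac{1}{196}} = \left(0 - 5\right) 196 = \left(-5\right) 196 = -980$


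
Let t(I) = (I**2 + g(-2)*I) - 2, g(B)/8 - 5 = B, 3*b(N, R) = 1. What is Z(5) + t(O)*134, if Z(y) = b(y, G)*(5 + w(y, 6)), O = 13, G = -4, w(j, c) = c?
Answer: 192569/3 ≈ 64190.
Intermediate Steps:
b(N, R) = 1/3 (b(N, R) = (1/3)*1 = 1/3)
g(B) = 40 + 8*B
Z(y) = 11/3 (Z(y) = (5 + 6)/3 = (1/3)*11 = 11/3)
t(I) = -2 + I**2 + 24*I (t(I) = (I**2 + (40 + 8*(-2))*I) - 2 = (I**2 + (40 - 16)*I) - 2 = (I**2 + 24*I) - 2 = -2 + I**2 + 24*I)
Z(5) + t(O)*134 = 11/3 + (-2 + 13**2 + 24*13)*134 = 11/3 + (-2 + 169 + 312)*134 = 11/3 + 479*134 = 11/3 + 64186 = 192569/3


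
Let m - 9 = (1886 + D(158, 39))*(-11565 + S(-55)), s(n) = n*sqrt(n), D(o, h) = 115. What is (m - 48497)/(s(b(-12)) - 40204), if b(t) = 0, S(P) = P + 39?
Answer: 23222069/40204 ≈ 577.61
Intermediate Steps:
S(P) = 39 + P
s(n) = n**(3/2)
m = -23173572 (m = 9 + (1886 + 115)*(-11565 + (39 - 55)) = 9 + 2001*(-11565 - 16) = 9 + 2001*(-11581) = 9 - 23173581 = -23173572)
(m - 48497)/(s(b(-12)) - 40204) = (-23173572 - 48497)/(0**(3/2) - 40204) = -23222069/(0 - 40204) = -23222069/(-40204) = -23222069*(-1/40204) = 23222069/40204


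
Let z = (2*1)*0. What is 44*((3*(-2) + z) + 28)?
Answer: 968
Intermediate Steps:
z = 0 (z = 2*0 = 0)
44*((3*(-2) + z) + 28) = 44*((3*(-2) + 0) + 28) = 44*((-6 + 0) + 28) = 44*(-6 + 28) = 44*22 = 968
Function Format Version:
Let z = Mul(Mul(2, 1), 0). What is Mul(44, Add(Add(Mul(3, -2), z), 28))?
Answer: 968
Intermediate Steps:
z = 0 (z = Mul(2, 0) = 0)
Mul(44, Add(Add(Mul(3, -2), z), 28)) = Mul(44, Add(Add(Mul(3, -2), 0), 28)) = Mul(44, Add(Add(-6, 0), 28)) = Mul(44, Add(-6, 28)) = Mul(44, 22) = 968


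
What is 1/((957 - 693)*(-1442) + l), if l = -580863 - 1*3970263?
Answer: -1/4931814 ≈ -2.0277e-7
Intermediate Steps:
l = -4551126 (l = -580863 - 3970263 = -4551126)
1/((957 - 693)*(-1442) + l) = 1/((957 - 693)*(-1442) - 4551126) = 1/(264*(-1442) - 4551126) = 1/(-380688 - 4551126) = 1/(-4931814) = -1/4931814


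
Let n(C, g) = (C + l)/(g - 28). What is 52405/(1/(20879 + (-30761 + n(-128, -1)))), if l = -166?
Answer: -15002713020/29 ≈ -5.1734e+8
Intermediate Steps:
n(C, g) = (-166 + C)/(-28 + g) (n(C, g) = (C - 166)/(g - 28) = (-166 + C)/(-28 + g))
52405/(1/(20879 + (-30761 + n(-128, -1)))) = 52405/(1/(20879 + (-30761 + (-166 - 128)/(-28 - 1)))) = 52405/(1/(20879 + (-30761 - 294/(-29)))) = 52405/(1/(20879 + (-30761 - 1/29*(-294)))) = 52405/(1/(20879 + (-30761 + 294/29))) = 52405/(1/(20879 - 891775/29)) = 52405/(1/(-286284/29)) = 52405/(-29/286284) = 52405*(-286284/29) = -15002713020/29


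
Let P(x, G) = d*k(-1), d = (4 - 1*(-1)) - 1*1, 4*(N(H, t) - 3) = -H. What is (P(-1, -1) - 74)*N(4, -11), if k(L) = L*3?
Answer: -172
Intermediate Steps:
N(H, t) = 3 - H/4 (N(H, t) = 3 + (-H)/4 = 3 - H/4)
k(L) = 3*L
d = 4 (d = (4 + 1) - 1 = 5 - 1 = 4)
P(x, G) = -12 (P(x, G) = 4*(3*(-1)) = 4*(-3) = -12)
(P(-1, -1) - 74)*N(4, -11) = (-12 - 74)*(3 - ¼*4) = -86*(3 - 1) = -86*2 = -172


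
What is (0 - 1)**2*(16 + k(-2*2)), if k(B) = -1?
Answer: 15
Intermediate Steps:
(0 - 1)**2*(16 + k(-2*2)) = (0 - 1)**2*(16 - 1) = (-1)**2*15 = 1*15 = 15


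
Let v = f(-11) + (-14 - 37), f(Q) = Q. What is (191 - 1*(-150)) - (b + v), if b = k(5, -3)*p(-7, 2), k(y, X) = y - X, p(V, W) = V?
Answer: 459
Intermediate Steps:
v = -62 (v = -11 + (-14 - 37) = -11 - 51 = -62)
b = -56 (b = (5 - 1*(-3))*(-7) = (5 + 3)*(-7) = 8*(-7) = -56)
(191 - 1*(-150)) - (b + v) = (191 - 1*(-150)) - (-56 - 62) = (191 + 150) - 1*(-118) = 341 + 118 = 459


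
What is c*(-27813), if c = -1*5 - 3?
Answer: 222504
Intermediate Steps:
c = -8 (c = -5 - 3 = -8)
c*(-27813) = -8*(-27813) = 222504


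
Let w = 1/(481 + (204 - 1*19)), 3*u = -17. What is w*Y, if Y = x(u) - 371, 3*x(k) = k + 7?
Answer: -3335/5994 ≈ -0.55639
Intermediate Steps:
u = -17/3 (u = (1/3)*(-17) = -17/3 ≈ -5.6667)
x(k) = 7/3 + k/3 (x(k) = (k + 7)/3 = (7 + k)/3 = 7/3 + k/3)
w = 1/666 (w = 1/(481 + (204 - 19)) = 1/(481 + 185) = 1/666 ≈ 0.0015015)
Y = -3335/9 (Y = (7/3 + (1/3)*(-17/3)) - 371 = (7/3 - 17/9) - 371 = 4/9 - 371 = -3335/9 ≈ -370.56)
w*Y = (1/666)*(-3335/9) = -3335/5994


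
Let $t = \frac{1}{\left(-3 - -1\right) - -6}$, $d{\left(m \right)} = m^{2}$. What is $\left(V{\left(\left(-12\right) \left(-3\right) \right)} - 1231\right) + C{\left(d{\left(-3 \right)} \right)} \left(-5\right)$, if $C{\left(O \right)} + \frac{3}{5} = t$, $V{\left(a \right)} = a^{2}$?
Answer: $\frac{267}{4} \approx 66.75$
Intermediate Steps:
$t = \frac{1}{4}$ ($t = \frac{1}{\left(-3 + 1\right) + 6} = \frac{1}{-2 + 6} = \frac{1}{4} \approx 0.25$)
$C{\left(O \right)} = - \frac{7}{20}$ ($C{\left(O \right)} = - \frac{3}{5} + \frac{1}{4} = - \frac{7}{20}$)
$\left(V{\left(\left(-12\right) \left(-3\right) \right)} - 1231\right) + C{\left(d{\left(-3 \right)} \right)} \left(-5\right) = \left(\left(\left(-12\right) \left(-3\right)\right)^{2} - 1231\right) - - \frac{7}{4} = \left(36^{2} - 1231\right) + \frac{7}{4} = \left(1296 - 1231\right) + \frac{7}{4} = 65 + \frac{7}{4} = \frac{267}{4}$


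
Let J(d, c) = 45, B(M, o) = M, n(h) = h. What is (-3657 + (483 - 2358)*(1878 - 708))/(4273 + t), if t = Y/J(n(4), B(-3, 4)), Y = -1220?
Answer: -19776663/38213 ≈ -517.54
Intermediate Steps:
t = -244/9 (t = -1220/45 = -1220*1/45 = -244/9 ≈ -27.111)
(-3657 + (483 - 2358)*(1878 - 708))/(4273 + t) = (-3657 + (483 - 2358)*(1878 - 708))/(4273 - 244/9) = (-3657 - 1875*1170)/(38213/9) = (-3657 - 2193750)*(9/38213) = -2197407*9/38213 = -19776663/38213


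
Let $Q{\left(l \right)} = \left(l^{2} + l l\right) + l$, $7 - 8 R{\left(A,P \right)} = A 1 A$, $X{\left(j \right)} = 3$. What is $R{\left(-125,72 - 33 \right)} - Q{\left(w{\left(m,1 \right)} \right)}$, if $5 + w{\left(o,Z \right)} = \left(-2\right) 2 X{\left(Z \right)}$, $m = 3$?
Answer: $- \frac{10053}{4} \approx -2513.3$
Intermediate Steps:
$w{\left(o,Z \right)} = -17$ ($w{\left(o,Z \right)} = -5 + \left(-2\right) 2 \cdot 3 = -5 - 12 = -17$)
$R{\left(A,P \right)} = \frac{7}{8} - \frac{A^{2}}{8}$ ($R{\left(A,P \right)} = \frac{7}{8} - \frac{A 1 A}{8} = \frac{7}{8} - \frac{A A}{8} = \frac{7}{8} - \frac{A^{2}}{8}$)
$Q{\left(l \right)} = l + 2 l^{2}$ ($Q{\left(l \right)} = \left(l^{2} + l^{2}\right) + l = 2 l^{2} + l = l + 2 l^{2}$)
$R{\left(-125,72 - 33 \right)} - Q{\left(w{\left(m,1 \right)} \right)} = \left(\frac{7}{8} - \frac{\left(-125\right)^{2}}{8}\right) - - 17 \left(1 + 2 \left(-17\right)\right) = \left(\frac{7}{8} - \frac{15625}{8}\right) - - 17 \left(1 - 34\right) = \left(\frac{7}{8} - \frac{15625}{8}\right) - \left(-17\right) \left(-33\right) = - \frac{7809}{4} - 561 = - \frac{10053}{4}$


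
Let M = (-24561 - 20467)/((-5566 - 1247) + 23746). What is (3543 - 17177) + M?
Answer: -230909550/16933 ≈ -13637.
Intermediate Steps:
M = -45028/16933 (M = -45028/(-6813 + 23746) = -45028/16933 ≈ -2.6592)
(3543 - 17177) + M = (3543 - 17177) - 45028/16933 = -13634 - 45028/16933 = -230909550/16933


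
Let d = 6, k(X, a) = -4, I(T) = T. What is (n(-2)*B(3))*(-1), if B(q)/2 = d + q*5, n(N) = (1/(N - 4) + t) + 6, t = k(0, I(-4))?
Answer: -77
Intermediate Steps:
t = -4
n(N) = 2 + 1/(-4 + N) (n(N) = (1/(N - 4) - 4) + 6 = (1/(-4 + N) - 4) + 6 = (-4 + 1/(-4 + N)) + 6 = 2 + 1/(-4 + N))
B(q) = 12 + 10*q (B(q) = 2*(6 + q*5) = 2*(6 + 5*q) = 12 + 10*q)
(n(-2)*B(3))*(-1) = (((-7 + 2*(-2))/(-4 - 2))*(12 + 10*3))*(-1) = (((-7 - 4)/(-6))*(12 + 30))*(-1) = (-⅙*(-11)*42)*(-1) = ((11/6)*42)*(-1) = 77*(-1) = -77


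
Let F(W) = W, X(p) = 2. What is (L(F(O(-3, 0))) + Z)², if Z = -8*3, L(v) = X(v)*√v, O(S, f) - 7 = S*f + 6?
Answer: 628 - 96*√13 ≈ 281.87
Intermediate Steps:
O(S, f) = 13 + S*f (O(S, f) = 7 + (S*f + 6) = 7 + (6 + S*f) = 13 + S*f)
L(v) = 2*√v
Z = -24
(L(F(O(-3, 0))) + Z)² = (2*√(13 - 3*0) - 24)² = (2*√(13 + 0) - 24)² = (2*√13 - 24)² = (-24 + 2*√13)²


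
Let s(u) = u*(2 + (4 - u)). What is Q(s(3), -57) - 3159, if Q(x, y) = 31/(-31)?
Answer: -3160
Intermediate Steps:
s(u) = u*(6 - u)
Q(x, y) = -1 (Q(x, y) = 31*(-1/31) = -1)
Q(s(3), -57) - 3159 = -1 - 3159 = -3160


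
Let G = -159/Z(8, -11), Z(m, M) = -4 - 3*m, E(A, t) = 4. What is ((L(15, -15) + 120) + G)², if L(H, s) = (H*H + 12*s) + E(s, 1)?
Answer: 23921881/784 ≈ 30513.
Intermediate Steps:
L(H, s) = 4 + H² + 12*s (L(H, s) = (H*H + 12*s) + 4 = (H² + 12*s) + 4 = 4 + H² + 12*s)
G = 159/28 (G = -159/(-4 - 3*8) = -159/(-4 - 24) = -159/(-28) = -159*(-1/28) = 159/28 ≈ 5.6786)
((L(15, -15) + 120) + G)² = (((4 + 15² + 12*(-15)) + 120) + 159/28)² = (((4 + 225 - 180) + 120) + 159/28)² = ((49 + 120) + 159/28)² = (169 + 159/28)² = (4891/28)² = 23921881/784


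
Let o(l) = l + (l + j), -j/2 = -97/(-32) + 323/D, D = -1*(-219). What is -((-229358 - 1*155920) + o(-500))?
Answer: 1353549691/3504 ≈ 3.8629e+5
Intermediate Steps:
D = 219
j = -31579/3504 (j = -2*(-97/(-32) + 323/219) = -2*(-97*(-1/32) + 323*(1/219)) = -2*(97/32 + 323/219) = -2*31579/7008 = -31579/3504 ≈ -9.0123)
o(l) = -31579/3504 + 2*l (o(l) = l + (l - 31579/3504) = l + (-31579/3504 + l) = -31579/3504 + 2*l)
-((-229358 - 1*155920) + o(-500)) = -((-229358 - 1*155920) + (-31579/3504 + 2*(-500))) = -((-229358 - 155920) + (-31579/3504 - 1000)) = -(-385278 - 3535579/3504) = -1*(-1353549691/3504) = 1353549691/3504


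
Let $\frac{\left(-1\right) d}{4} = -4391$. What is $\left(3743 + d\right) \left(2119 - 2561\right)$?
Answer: $-9417694$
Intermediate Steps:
$d = 17564$ ($d = \left(-4\right) \left(-4391\right) = 17564$)
$\left(3743 + d\right) \left(2119 - 2561\right) = \left(3743 + 17564\right) \left(2119 - 2561\right) = 21307 \left(-442\right) = -9417694$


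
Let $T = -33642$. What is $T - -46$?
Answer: $-33596$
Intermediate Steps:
$T - -46 = -33642 - -46 = -33642 + \left(-62 + 108\right) = -33642 + 46 = -33596$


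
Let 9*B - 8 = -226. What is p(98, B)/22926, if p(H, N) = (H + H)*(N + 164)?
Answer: 123284/103167 ≈ 1.1950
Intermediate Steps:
B = -218/9 (B = 8/9 + (⅑)*(-226) = 8/9 - 226/9 = -218/9 ≈ -24.222)
p(H, N) = 2*H*(164 + N) (p(H, N) = (2*H)*(164 + N) = 2*H*(164 + N))
p(98, B)/22926 = (2*98*(164 - 218/9))/22926 = (2*98*(1258/9))*(1/22926) = (246568/9)*(1/22926) = 123284/103167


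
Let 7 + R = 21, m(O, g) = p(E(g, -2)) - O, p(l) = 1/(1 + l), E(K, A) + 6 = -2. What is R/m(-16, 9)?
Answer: 98/111 ≈ 0.88288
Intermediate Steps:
E(K, A) = -8 (E(K, A) = -6 - 2 = -8)
m(O, g) = -1/7 - O (m(O, g) = 1/(1 - 8) - O = 1/(-7) - O = -1/7 - O)
R = 14 (R = -7 + 21 = 14)
R/m(-16, 9) = 14/(-1/7 - 1*(-16)) = 14/(-1/7 + 16) = 14/(111/7) = (7/111)*14 = 98/111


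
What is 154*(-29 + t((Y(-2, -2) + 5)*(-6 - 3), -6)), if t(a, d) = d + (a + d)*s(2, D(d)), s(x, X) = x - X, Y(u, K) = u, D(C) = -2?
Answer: -25718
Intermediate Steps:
t(a, d) = 4*a + 5*d (t(a, d) = d + (a + d)*(2 - 1*(-2)) = d + (a + d)*(2 + 2) = d + (a + d)*4 = d + (4*a + 4*d) = 4*a + 5*d)
154*(-29 + t((Y(-2, -2) + 5)*(-6 - 3), -6)) = 154*(-29 + (4*((-2 + 5)*(-6 - 3)) + 5*(-6))) = 154*(-29 + (4*(3*(-9)) - 30)) = 154*(-29 + (4*(-27) - 30)) = 154*(-29 + (-108 - 30)) = 154*(-29 - 138) = 154*(-167) = -25718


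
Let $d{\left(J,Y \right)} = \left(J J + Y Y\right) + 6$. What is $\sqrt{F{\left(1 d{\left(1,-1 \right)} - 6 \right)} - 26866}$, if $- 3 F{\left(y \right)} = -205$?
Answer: $\frac{i \sqrt{241179}}{3} \approx 163.7 i$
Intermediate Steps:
$d{\left(J,Y \right)} = 6 + J^{2} + Y^{2}$ ($d{\left(J,Y \right)} = \left(J^{2} + Y^{2}\right) + 6 = 6 + J^{2} + Y^{2}$)
$F{\left(y \right)} = \frac{205}{3}$ ($F{\left(y \right)} = \left(- \frac{1}{3}\right) \left(-205\right) = \frac{205}{3}$)
$\sqrt{F{\left(1 d{\left(1,-1 \right)} - 6 \right)} - 26866} = \sqrt{\frac{205}{3} - 26866} = \sqrt{- \frac{80393}{3}} = \frac{i \sqrt{241179}}{3}$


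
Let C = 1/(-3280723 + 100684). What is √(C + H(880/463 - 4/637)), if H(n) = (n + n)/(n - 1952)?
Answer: I*√406264283323139379256729773/457247157859389 ≈ 0.044081*I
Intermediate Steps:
H(n) = 2*n/(-1952 + n) (H(n) = (2*n)/(-1952 + n) = 2*n/(-1952 + n))
C = -1/3180039 (C = 1/(-3180039) = -1/3180039 ≈ -3.1446e-7)
√(C + H(880/463 - 4/637)) = √(-1/3180039 + 2*(880/463 - 4/637)/(-1952 + (880/463 - 4/637))) = √(-1/3180039 + 2*(558708/294931)/(-1952 + 558708/294931)) = √(-1/3180039 + 2*(558708/294931)/(-575146604/294931)) = √(-1/3180039 + 2*(558708/294931)*(-294931/575146604)) = √(-1/3180039 - 279354/143786651) = √(-888500401457/457247157859389) = I*√406264283323139379256729773/457247157859389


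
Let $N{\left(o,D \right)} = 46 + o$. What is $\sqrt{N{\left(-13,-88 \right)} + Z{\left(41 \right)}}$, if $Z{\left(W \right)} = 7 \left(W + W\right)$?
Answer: $\sqrt{607} \approx 24.637$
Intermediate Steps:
$Z{\left(W \right)} = 14 W$ ($Z{\left(W \right)} = 7 \cdot 2 W = 14 W$)
$\sqrt{N{\left(-13,-88 \right)} + Z{\left(41 \right)}} = \sqrt{\left(46 - 13\right) + 14 \cdot 41} = \sqrt{33 + 574} = \sqrt{607}$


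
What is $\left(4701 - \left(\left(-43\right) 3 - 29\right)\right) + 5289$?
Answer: $10148$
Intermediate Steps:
$\left(4701 - \left(\left(-43\right) 3 - 29\right)\right) + 5289 = \left(4701 - \left(-129 - 29\right)\right) + 5289 = \left(4701 - -158\right) + 5289 = \left(4701 + 158\right) + 5289 = 4859 + 5289 = 10148$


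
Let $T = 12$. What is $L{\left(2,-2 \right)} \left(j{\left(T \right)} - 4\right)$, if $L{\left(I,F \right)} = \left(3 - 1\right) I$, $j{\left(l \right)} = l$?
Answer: $32$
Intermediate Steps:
$L{\left(I,F \right)} = 2 I$
$L{\left(2,-2 \right)} \left(j{\left(T \right)} - 4\right) = 2 \cdot 2 \left(12 - 4\right) = 4 \cdot 8 = 32$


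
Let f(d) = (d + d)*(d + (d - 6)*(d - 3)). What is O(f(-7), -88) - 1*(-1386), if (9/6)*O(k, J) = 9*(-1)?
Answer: 1380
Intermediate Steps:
f(d) = 2*d*(d + (-6 + d)*(-3 + d)) (f(d) = (2*d)*(d + (-6 + d)*(-3 + d)) = 2*d*(d + (-6 + d)*(-3 + d)))
O(k, J) = -6 (O(k, J) = 2*(9*(-1))/3 = (⅔)*(-9) = -6)
O(f(-7), -88) - 1*(-1386) = -6 - 1*(-1386) = -6 + 1386 = 1380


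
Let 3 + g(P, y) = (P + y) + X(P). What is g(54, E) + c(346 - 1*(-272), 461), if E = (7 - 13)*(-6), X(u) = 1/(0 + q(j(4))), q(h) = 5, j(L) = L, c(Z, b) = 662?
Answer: 3746/5 ≈ 749.20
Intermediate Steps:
X(u) = ⅕ (X(u) = 1/(0 + 5) = 1/5 = ⅕)
E = 36 (E = -6*(-6) = 36)
g(P, y) = -14/5 + P + y (g(P, y) = -3 + ((P + y) + ⅕) = -3 + (⅕ + P + y) = -14/5 + P + y)
g(54, E) + c(346 - 1*(-272), 461) = (-14/5 + 54 + 36) + 662 = 436/5 + 662 = 3746/5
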